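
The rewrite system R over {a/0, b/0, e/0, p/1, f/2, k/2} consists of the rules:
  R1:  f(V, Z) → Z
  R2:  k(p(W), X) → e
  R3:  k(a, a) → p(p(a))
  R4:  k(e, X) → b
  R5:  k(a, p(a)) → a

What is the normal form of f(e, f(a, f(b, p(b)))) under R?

1. f(e, f(a, f(b, p(b))))  →  f(a, f(b, p(b)))   [R1 at ε]
2. f(a, f(b, p(b)))  →  f(b, p(b))   [R1 at ε]
3. f(b, p(b))  →  p(b)   [R1 at ε]

p(b)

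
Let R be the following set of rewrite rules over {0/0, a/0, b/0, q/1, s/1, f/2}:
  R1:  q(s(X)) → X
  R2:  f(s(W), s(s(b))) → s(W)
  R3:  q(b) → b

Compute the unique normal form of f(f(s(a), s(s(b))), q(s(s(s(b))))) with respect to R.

1. f(f(s(a), s(s(b))), q(s(s(s(b)))))  →  f(s(a), q(s(s(s(b)))))   [R2 at 1]
2. f(s(a), q(s(s(s(b)))))  →  f(s(a), s(s(b)))   [R1 at 2]
3. f(s(a), s(s(b)))  →  s(a)   [R2 at ε]

s(a)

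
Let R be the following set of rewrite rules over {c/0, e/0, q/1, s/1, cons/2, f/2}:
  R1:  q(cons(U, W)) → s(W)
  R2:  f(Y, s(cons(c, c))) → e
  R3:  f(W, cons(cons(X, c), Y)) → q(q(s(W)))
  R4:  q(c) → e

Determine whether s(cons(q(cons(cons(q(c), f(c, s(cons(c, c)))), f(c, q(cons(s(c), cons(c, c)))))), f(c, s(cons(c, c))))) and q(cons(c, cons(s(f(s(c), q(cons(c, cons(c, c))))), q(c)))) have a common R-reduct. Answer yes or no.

yes — NF(t₁) = s(cons(s(e), e)), NF(t₂) = s(cons(s(e), e))

Reduce t₁ = s(cons(q(cons(cons(q(c), f(c, s(cons(c, c)))), f(c, q(cons(s(c), cons(c, c)))))), f(c, s(cons(c, c))))):
1. s(cons(q(cons(cons(q(c), f(c, s(cons(c, c)))), f(c, q(cons(s(c), cons(c, c)))))), f(c, s(cons(c, c)))))  →  s(cons(s(f(c, q(cons(s(c), cons(c, c))))), f(c, s(cons(c, c)))))   [R1 at 1.1]
2. s(cons(s(f(c, q(cons(s(c), cons(c, c))))), f(c, s(cons(c, c)))))  →  s(cons(s(f(c, s(cons(c, c)))), f(c, s(cons(c, c)))))   [R1 at 1.1.1.2]
3. s(cons(s(f(c, s(cons(c, c)))), f(c, s(cons(c, c)))))  →  s(cons(s(e), f(c, s(cons(c, c)))))   [R2 at 1.1.1]
4. s(cons(s(e), f(c, s(cons(c, c)))))  →  s(cons(s(e), e))   [R2 at 1.2]

Reduce t₂ = q(cons(c, cons(s(f(s(c), q(cons(c, cons(c, c))))), q(c)))):
1. q(cons(c, cons(s(f(s(c), q(cons(c, cons(c, c))))), q(c))))  →  s(cons(s(f(s(c), q(cons(c, cons(c, c))))), q(c)))   [R1 at ε]
2. s(cons(s(f(s(c), q(cons(c, cons(c, c))))), q(c)))  →  s(cons(s(f(s(c), s(cons(c, c)))), q(c)))   [R1 at 1.1.1.2]
3. s(cons(s(f(s(c), s(cons(c, c)))), q(c)))  →  s(cons(s(e), q(c)))   [R2 at 1.1.1]
4. s(cons(s(e), q(c)))  →  s(cons(s(e), e))   [R4 at 1.2]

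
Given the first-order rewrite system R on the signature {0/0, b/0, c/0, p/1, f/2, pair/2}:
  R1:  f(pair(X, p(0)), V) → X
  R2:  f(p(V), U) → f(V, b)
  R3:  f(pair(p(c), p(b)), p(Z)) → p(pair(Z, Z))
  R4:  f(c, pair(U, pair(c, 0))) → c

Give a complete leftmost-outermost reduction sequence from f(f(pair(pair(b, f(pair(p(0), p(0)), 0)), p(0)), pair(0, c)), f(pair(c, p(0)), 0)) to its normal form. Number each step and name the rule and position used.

b

1. f(f(pair(pair(b, f(pair(p(0), p(0)), 0)), p(0)), pair(0, c)), f(pair(c, p(0)), 0))  →  f(pair(b, f(pair(p(0), p(0)), 0)), f(pair(c, p(0)), 0))   [R1 at 1]
2. f(pair(b, f(pair(p(0), p(0)), 0)), f(pair(c, p(0)), 0))  →  f(pair(b, p(0)), f(pair(c, p(0)), 0))   [R1 at 1.2]
3. f(pair(b, p(0)), f(pair(c, p(0)), 0))  →  b   [R1 at ε]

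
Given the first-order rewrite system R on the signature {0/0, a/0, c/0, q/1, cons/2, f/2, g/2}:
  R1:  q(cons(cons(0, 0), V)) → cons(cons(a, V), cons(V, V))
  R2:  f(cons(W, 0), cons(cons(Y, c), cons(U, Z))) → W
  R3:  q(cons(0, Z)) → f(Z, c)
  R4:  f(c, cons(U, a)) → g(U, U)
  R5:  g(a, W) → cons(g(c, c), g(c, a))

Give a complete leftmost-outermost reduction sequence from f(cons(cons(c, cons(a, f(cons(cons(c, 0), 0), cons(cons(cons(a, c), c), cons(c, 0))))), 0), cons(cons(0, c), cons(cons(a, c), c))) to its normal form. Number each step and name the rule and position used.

1. f(cons(cons(c, cons(a, f(cons(cons(c, 0), 0), cons(cons(cons(a, c), c), cons(c, 0))))), 0), cons(cons(0, c), cons(cons(a, c), c)))  →  cons(c, cons(a, f(cons(cons(c, 0), 0), cons(cons(cons(a, c), c), cons(c, 0)))))   [R2 at ε]
2. cons(c, cons(a, f(cons(cons(c, 0), 0), cons(cons(cons(a, c), c), cons(c, 0)))))  →  cons(c, cons(a, cons(c, 0)))   [R2 at 2.2]

cons(c, cons(a, cons(c, 0)))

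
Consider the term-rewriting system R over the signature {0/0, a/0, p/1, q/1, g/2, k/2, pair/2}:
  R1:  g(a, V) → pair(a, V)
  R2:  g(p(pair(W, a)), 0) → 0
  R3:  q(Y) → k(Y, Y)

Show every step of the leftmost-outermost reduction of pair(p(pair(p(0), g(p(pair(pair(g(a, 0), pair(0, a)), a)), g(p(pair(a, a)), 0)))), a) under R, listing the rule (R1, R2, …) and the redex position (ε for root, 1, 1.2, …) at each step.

1. pair(p(pair(p(0), g(p(pair(pair(g(a, 0), pair(0, a)), a)), g(p(pair(a, a)), 0)))), a)  →  pair(p(pair(p(0), g(p(pair(pair(pair(a, 0), pair(0, a)), a)), g(p(pair(a, a)), 0)))), a)   [R1 at 1.1.2.1.1.1.1]
2. pair(p(pair(p(0), g(p(pair(pair(pair(a, 0), pair(0, a)), a)), g(p(pair(a, a)), 0)))), a)  →  pair(p(pair(p(0), g(p(pair(pair(pair(a, 0), pair(0, a)), a)), 0))), a)   [R2 at 1.1.2.2]
3. pair(p(pair(p(0), g(p(pair(pair(pair(a, 0), pair(0, a)), a)), 0))), a)  →  pair(p(pair(p(0), 0)), a)   [R2 at 1.1.2]

pair(p(pair(p(0), 0)), a)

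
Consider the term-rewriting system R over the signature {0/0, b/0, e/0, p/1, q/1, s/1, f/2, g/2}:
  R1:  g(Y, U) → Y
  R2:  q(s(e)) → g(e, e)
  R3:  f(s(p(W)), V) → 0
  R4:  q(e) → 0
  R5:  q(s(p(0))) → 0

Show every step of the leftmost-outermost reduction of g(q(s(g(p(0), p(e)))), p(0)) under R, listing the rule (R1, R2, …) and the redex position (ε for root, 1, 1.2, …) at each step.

1. g(q(s(g(p(0), p(e)))), p(0))  →  q(s(g(p(0), p(e))))   [R1 at ε]
2. q(s(g(p(0), p(e))))  →  q(s(p(0)))   [R1 at 1.1]
3. q(s(p(0)))  →  0   [R5 at ε]

0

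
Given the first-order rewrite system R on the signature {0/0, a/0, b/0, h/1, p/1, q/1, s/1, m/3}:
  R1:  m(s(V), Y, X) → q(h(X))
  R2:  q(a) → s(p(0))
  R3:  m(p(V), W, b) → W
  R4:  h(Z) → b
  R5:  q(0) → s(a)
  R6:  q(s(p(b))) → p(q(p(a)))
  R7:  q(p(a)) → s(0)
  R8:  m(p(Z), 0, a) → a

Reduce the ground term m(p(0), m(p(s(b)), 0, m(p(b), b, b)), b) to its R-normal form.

1. m(p(0), m(p(s(b)), 0, m(p(b), b, b)), b)  →  m(p(s(b)), 0, m(p(b), b, b))   [R3 at ε]
2. m(p(s(b)), 0, m(p(b), b, b))  →  m(p(s(b)), 0, b)   [R3 at 3]
3. m(p(s(b)), 0, b)  →  0   [R3 at ε]

0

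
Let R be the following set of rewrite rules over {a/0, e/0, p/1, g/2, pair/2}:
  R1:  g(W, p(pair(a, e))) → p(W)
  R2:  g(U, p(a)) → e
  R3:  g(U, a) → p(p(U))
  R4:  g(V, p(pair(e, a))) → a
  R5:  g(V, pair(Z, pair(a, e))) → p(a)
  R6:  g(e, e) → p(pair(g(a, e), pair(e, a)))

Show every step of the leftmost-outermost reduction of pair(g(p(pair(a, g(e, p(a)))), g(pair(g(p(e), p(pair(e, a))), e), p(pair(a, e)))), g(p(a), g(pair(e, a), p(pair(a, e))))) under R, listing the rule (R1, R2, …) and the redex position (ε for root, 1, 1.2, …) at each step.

pair(p(p(pair(a, e))), a)

1. pair(g(p(pair(a, g(e, p(a)))), g(pair(g(p(e), p(pair(e, a))), e), p(pair(a, e)))), g(p(a), g(pair(e, a), p(pair(a, e)))))  →  pair(g(p(pair(a, e)), g(pair(g(p(e), p(pair(e, a))), e), p(pair(a, e)))), g(p(a), g(pair(e, a), p(pair(a, e)))))   [R2 at 1.1.1.2]
2. pair(g(p(pair(a, e)), g(pair(g(p(e), p(pair(e, a))), e), p(pair(a, e)))), g(p(a), g(pair(e, a), p(pair(a, e)))))  →  pair(g(p(pair(a, e)), p(pair(g(p(e), p(pair(e, a))), e))), g(p(a), g(pair(e, a), p(pair(a, e)))))   [R1 at 1.2]
3. pair(g(p(pair(a, e)), p(pair(g(p(e), p(pair(e, a))), e))), g(p(a), g(pair(e, a), p(pair(a, e)))))  →  pair(g(p(pair(a, e)), p(pair(a, e))), g(p(a), g(pair(e, a), p(pair(a, e)))))   [R4 at 1.2.1.1]
4. pair(g(p(pair(a, e)), p(pair(a, e))), g(p(a), g(pair(e, a), p(pair(a, e)))))  →  pair(p(p(pair(a, e))), g(p(a), g(pair(e, a), p(pair(a, e)))))   [R1 at 1]
5. pair(p(p(pair(a, e))), g(p(a), g(pair(e, a), p(pair(a, e)))))  →  pair(p(p(pair(a, e))), g(p(a), p(pair(e, a))))   [R1 at 2.2]
6. pair(p(p(pair(a, e))), g(p(a), p(pair(e, a))))  →  pair(p(p(pair(a, e))), a)   [R4 at 2]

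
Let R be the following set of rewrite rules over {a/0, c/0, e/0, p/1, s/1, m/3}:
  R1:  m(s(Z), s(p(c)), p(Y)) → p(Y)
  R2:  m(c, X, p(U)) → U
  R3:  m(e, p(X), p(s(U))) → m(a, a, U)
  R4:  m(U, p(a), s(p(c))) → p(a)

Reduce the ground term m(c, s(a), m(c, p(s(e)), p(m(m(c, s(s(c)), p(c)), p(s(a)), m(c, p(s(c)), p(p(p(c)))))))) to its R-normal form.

1. m(c, s(a), m(c, p(s(e)), p(m(m(c, s(s(c)), p(c)), p(s(a)), m(c, p(s(c)), p(p(p(c))))))))  →  m(c, s(a), m(m(c, s(s(c)), p(c)), p(s(a)), m(c, p(s(c)), p(p(p(c))))))   [R2 at 3]
2. m(c, s(a), m(m(c, s(s(c)), p(c)), p(s(a)), m(c, p(s(c)), p(p(p(c))))))  →  m(c, s(a), m(c, p(s(a)), m(c, p(s(c)), p(p(p(c))))))   [R2 at 3.1]
3. m(c, s(a), m(c, p(s(a)), m(c, p(s(c)), p(p(p(c))))))  →  m(c, s(a), m(c, p(s(a)), p(p(c))))   [R2 at 3.3]
4. m(c, s(a), m(c, p(s(a)), p(p(c))))  →  m(c, s(a), p(c))   [R2 at 3]
5. m(c, s(a), p(c))  →  c   [R2 at ε]

c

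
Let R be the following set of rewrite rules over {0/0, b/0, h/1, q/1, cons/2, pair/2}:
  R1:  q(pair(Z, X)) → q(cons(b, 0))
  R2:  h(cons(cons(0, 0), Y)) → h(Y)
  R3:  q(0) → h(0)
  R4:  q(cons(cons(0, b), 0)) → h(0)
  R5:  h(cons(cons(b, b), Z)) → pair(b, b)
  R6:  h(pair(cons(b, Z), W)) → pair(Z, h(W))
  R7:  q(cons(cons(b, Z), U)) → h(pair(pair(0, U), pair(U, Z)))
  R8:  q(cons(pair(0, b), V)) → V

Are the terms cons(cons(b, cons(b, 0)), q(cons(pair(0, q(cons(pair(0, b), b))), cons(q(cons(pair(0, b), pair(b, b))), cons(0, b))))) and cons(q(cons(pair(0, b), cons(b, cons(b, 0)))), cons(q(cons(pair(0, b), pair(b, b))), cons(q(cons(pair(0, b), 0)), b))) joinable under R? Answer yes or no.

Reduce t₁ = cons(cons(b, cons(b, 0)), q(cons(pair(0, q(cons(pair(0, b), b))), cons(q(cons(pair(0, b), pair(b, b))), cons(0, b))))):
1. cons(cons(b, cons(b, 0)), q(cons(pair(0, q(cons(pair(0, b), b))), cons(q(cons(pair(0, b), pair(b, b))), cons(0, b)))))  →  cons(cons(b, cons(b, 0)), q(cons(pair(0, b), cons(q(cons(pair(0, b), pair(b, b))), cons(0, b)))))   [R8 at 2.1.1.2]
2. cons(cons(b, cons(b, 0)), q(cons(pair(0, b), cons(q(cons(pair(0, b), pair(b, b))), cons(0, b)))))  →  cons(cons(b, cons(b, 0)), cons(q(cons(pair(0, b), pair(b, b))), cons(0, b)))   [R8 at 2]
3. cons(cons(b, cons(b, 0)), cons(q(cons(pair(0, b), pair(b, b))), cons(0, b)))  →  cons(cons(b, cons(b, 0)), cons(pair(b, b), cons(0, b)))   [R8 at 2.1]

Reduce t₂ = cons(q(cons(pair(0, b), cons(b, cons(b, 0)))), cons(q(cons(pair(0, b), pair(b, b))), cons(q(cons(pair(0, b), 0)), b))):
1. cons(q(cons(pair(0, b), cons(b, cons(b, 0)))), cons(q(cons(pair(0, b), pair(b, b))), cons(q(cons(pair(0, b), 0)), b)))  →  cons(cons(b, cons(b, 0)), cons(q(cons(pair(0, b), pair(b, b))), cons(q(cons(pair(0, b), 0)), b)))   [R8 at 1]
2. cons(cons(b, cons(b, 0)), cons(q(cons(pair(0, b), pair(b, b))), cons(q(cons(pair(0, b), 0)), b)))  →  cons(cons(b, cons(b, 0)), cons(pair(b, b), cons(q(cons(pair(0, b), 0)), b)))   [R8 at 2.1]
3. cons(cons(b, cons(b, 0)), cons(pair(b, b), cons(q(cons(pair(0, b), 0)), b)))  →  cons(cons(b, cons(b, 0)), cons(pair(b, b), cons(0, b)))   [R8 at 2.2.1]

yes — NF(t₁) = cons(cons(b, cons(b, 0)), cons(pair(b, b), cons(0, b))), NF(t₂) = cons(cons(b, cons(b, 0)), cons(pair(b, b), cons(0, b)))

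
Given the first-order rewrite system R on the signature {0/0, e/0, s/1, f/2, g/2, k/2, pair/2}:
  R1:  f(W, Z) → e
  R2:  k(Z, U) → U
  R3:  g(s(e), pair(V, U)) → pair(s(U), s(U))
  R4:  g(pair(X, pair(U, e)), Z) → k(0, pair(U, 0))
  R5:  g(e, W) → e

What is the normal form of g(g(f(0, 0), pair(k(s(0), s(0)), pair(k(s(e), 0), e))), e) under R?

e

1. g(g(f(0, 0), pair(k(s(0), s(0)), pair(k(s(e), 0), e))), e)  →  g(g(e, pair(k(s(0), s(0)), pair(k(s(e), 0), e))), e)   [R1 at 1.1]
2. g(g(e, pair(k(s(0), s(0)), pair(k(s(e), 0), e))), e)  →  g(e, e)   [R5 at 1]
3. g(e, e)  →  e   [R5 at ε]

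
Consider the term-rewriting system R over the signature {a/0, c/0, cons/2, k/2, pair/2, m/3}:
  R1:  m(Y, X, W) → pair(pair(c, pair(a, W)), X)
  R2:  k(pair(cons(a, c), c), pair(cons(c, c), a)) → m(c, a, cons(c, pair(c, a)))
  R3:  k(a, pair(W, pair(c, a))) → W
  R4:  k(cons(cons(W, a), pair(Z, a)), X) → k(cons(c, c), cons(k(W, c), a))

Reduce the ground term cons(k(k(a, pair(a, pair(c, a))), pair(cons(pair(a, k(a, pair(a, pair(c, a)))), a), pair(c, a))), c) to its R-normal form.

1. cons(k(k(a, pair(a, pair(c, a))), pair(cons(pair(a, k(a, pair(a, pair(c, a)))), a), pair(c, a))), c)  →  cons(k(a, pair(cons(pair(a, k(a, pair(a, pair(c, a)))), a), pair(c, a))), c)   [R3 at 1.1]
2. cons(k(a, pair(cons(pair(a, k(a, pair(a, pair(c, a)))), a), pair(c, a))), c)  →  cons(cons(pair(a, k(a, pair(a, pair(c, a)))), a), c)   [R3 at 1]
3. cons(cons(pair(a, k(a, pair(a, pair(c, a)))), a), c)  →  cons(cons(pair(a, a), a), c)   [R3 at 1.1.2]

cons(cons(pair(a, a), a), c)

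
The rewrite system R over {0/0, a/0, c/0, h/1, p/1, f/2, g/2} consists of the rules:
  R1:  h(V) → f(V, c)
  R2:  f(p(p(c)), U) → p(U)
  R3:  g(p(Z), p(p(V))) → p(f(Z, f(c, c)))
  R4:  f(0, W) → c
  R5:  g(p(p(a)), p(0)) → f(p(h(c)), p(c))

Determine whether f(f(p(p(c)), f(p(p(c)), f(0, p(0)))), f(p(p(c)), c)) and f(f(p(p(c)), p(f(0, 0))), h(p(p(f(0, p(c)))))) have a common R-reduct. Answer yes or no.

Reduce t₁ = f(f(p(p(c)), f(p(p(c)), f(0, p(0)))), f(p(p(c)), c)):
1. f(f(p(p(c)), f(p(p(c)), f(0, p(0)))), f(p(p(c)), c))  →  f(p(f(p(p(c)), f(0, p(0)))), f(p(p(c)), c))   [R2 at 1]
2. f(p(f(p(p(c)), f(0, p(0)))), f(p(p(c)), c))  →  f(p(p(f(0, p(0)))), f(p(p(c)), c))   [R2 at 1.1]
3. f(p(p(f(0, p(0)))), f(p(p(c)), c))  →  f(p(p(c)), f(p(p(c)), c))   [R4 at 1.1.1]
4. f(p(p(c)), f(p(p(c)), c))  →  p(f(p(p(c)), c))   [R2 at ε]
5. p(f(p(p(c)), c))  →  p(p(c))   [R2 at 1]

Reduce t₂ = f(f(p(p(c)), p(f(0, 0))), h(p(p(f(0, p(c)))))):
1. f(f(p(p(c)), p(f(0, 0))), h(p(p(f(0, p(c))))))  →  f(p(p(f(0, 0))), h(p(p(f(0, p(c))))))   [R2 at 1]
2. f(p(p(f(0, 0))), h(p(p(f(0, p(c))))))  →  f(p(p(c)), h(p(p(f(0, p(c))))))   [R4 at 1.1.1]
3. f(p(p(c)), h(p(p(f(0, p(c))))))  →  p(h(p(p(f(0, p(c))))))   [R2 at ε]
4. p(h(p(p(f(0, p(c))))))  →  p(f(p(p(f(0, p(c)))), c))   [R1 at 1]
5. p(f(p(p(f(0, p(c)))), c))  →  p(f(p(p(c)), c))   [R4 at 1.1.1.1]
6. p(f(p(p(c)), c))  →  p(p(c))   [R2 at 1]

yes — NF(t₁) = p(p(c)), NF(t₂) = p(p(c))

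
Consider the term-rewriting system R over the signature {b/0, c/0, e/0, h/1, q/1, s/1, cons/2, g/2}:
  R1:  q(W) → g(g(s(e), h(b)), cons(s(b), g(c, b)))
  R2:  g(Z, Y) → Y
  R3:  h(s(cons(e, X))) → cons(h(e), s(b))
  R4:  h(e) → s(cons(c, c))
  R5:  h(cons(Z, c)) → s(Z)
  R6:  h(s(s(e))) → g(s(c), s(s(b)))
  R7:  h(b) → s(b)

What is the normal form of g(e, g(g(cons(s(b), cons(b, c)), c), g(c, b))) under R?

1. g(e, g(g(cons(s(b), cons(b, c)), c), g(c, b)))  →  g(g(cons(s(b), cons(b, c)), c), g(c, b))   [R2 at ε]
2. g(g(cons(s(b), cons(b, c)), c), g(c, b))  →  g(c, b)   [R2 at ε]
3. g(c, b)  →  b   [R2 at ε]

b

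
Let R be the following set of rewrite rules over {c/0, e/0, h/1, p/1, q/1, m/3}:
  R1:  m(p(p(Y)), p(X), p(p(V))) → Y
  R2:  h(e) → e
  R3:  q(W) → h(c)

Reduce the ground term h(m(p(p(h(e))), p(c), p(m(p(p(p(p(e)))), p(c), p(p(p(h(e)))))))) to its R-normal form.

1. h(m(p(p(h(e))), p(c), p(m(p(p(p(p(e)))), p(c), p(p(p(h(e))))))))  →  h(m(p(p(e)), p(c), p(m(p(p(p(p(e)))), p(c), p(p(p(h(e))))))))   [R2 at 1.1.1.1]
2. h(m(p(p(e)), p(c), p(m(p(p(p(p(e)))), p(c), p(p(p(h(e))))))))  →  h(m(p(p(e)), p(c), p(p(p(e)))))   [R1 at 1.3.1]
3. h(m(p(p(e)), p(c), p(p(p(e)))))  →  h(e)   [R1 at 1]
4. h(e)  →  e   [R2 at ε]

e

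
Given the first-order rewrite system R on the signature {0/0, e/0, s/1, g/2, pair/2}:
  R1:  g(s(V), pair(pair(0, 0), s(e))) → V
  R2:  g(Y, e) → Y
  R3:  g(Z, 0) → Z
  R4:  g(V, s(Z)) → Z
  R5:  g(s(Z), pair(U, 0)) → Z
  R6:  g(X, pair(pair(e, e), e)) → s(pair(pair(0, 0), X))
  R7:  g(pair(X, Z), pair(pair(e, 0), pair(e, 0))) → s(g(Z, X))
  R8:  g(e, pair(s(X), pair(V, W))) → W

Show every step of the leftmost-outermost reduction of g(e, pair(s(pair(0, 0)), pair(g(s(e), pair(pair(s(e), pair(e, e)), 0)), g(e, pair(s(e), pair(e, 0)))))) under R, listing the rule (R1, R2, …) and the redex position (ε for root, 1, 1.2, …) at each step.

1. g(e, pair(s(pair(0, 0)), pair(g(s(e), pair(pair(s(e), pair(e, e)), 0)), g(e, pair(s(e), pair(e, 0))))))  →  g(e, pair(s(e), pair(e, 0)))   [R8 at ε]
2. g(e, pair(s(e), pair(e, 0)))  →  0   [R8 at ε]

0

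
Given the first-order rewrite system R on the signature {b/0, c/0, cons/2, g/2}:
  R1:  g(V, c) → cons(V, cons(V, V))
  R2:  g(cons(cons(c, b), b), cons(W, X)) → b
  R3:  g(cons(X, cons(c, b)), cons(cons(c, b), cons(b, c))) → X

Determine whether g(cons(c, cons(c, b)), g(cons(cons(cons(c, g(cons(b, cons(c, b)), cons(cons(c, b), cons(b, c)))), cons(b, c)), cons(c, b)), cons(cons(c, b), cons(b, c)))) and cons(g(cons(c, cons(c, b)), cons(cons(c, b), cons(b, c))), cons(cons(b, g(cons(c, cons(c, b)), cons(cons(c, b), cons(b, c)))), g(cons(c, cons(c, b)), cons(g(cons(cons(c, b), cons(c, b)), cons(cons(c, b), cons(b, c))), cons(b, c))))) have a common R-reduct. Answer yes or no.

Reduce t₁ = g(cons(c, cons(c, b)), g(cons(cons(cons(c, g(cons(b, cons(c, b)), cons(cons(c, b), cons(b, c)))), cons(b, c)), cons(c, b)), cons(cons(c, b), cons(b, c)))):
1. g(cons(c, cons(c, b)), g(cons(cons(cons(c, g(cons(b, cons(c, b)), cons(cons(c, b), cons(b, c)))), cons(b, c)), cons(c, b)), cons(cons(c, b), cons(b, c))))  →  g(cons(c, cons(c, b)), cons(cons(c, g(cons(b, cons(c, b)), cons(cons(c, b), cons(b, c)))), cons(b, c)))   [R3 at 2]
2. g(cons(c, cons(c, b)), cons(cons(c, g(cons(b, cons(c, b)), cons(cons(c, b), cons(b, c)))), cons(b, c)))  →  g(cons(c, cons(c, b)), cons(cons(c, b), cons(b, c)))   [R3 at 2.1.2]
3. g(cons(c, cons(c, b)), cons(cons(c, b), cons(b, c)))  →  c   [R3 at ε]

Reduce t₂ = cons(g(cons(c, cons(c, b)), cons(cons(c, b), cons(b, c))), cons(cons(b, g(cons(c, cons(c, b)), cons(cons(c, b), cons(b, c)))), g(cons(c, cons(c, b)), cons(g(cons(cons(c, b), cons(c, b)), cons(cons(c, b), cons(b, c))), cons(b, c))))):
1. cons(g(cons(c, cons(c, b)), cons(cons(c, b), cons(b, c))), cons(cons(b, g(cons(c, cons(c, b)), cons(cons(c, b), cons(b, c)))), g(cons(c, cons(c, b)), cons(g(cons(cons(c, b), cons(c, b)), cons(cons(c, b), cons(b, c))), cons(b, c)))))  →  cons(c, cons(cons(b, g(cons(c, cons(c, b)), cons(cons(c, b), cons(b, c)))), g(cons(c, cons(c, b)), cons(g(cons(cons(c, b), cons(c, b)), cons(cons(c, b), cons(b, c))), cons(b, c)))))   [R3 at 1]
2. cons(c, cons(cons(b, g(cons(c, cons(c, b)), cons(cons(c, b), cons(b, c)))), g(cons(c, cons(c, b)), cons(g(cons(cons(c, b), cons(c, b)), cons(cons(c, b), cons(b, c))), cons(b, c)))))  →  cons(c, cons(cons(b, c), g(cons(c, cons(c, b)), cons(g(cons(cons(c, b), cons(c, b)), cons(cons(c, b), cons(b, c))), cons(b, c)))))   [R3 at 2.1.2]
3. cons(c, cons(cons(b, c), g(cons(c, cons(c, b)), cons(g(cons(cons(c, b), cons(c, b)), cons(cons(c, b), cons(b, c))), cons(b, c)))))  →  cons(c, cons(cons(b, c), g(cons(c, cons(c, b)), cons(cons(c, b), cons(b, c)))))   [R3 at 2.2.2.1]
4. cons(c, cons(cons(b, c), g(cons(c, cons(c, b)), cons(cons(c, b), cons(b, c)))))  →  cons(c, cons(cons(b, c), c))   [R3 at 2.2]

no — NF(t₁) = c, NF(t₂) = cons(c, cons(cons(b, c), c))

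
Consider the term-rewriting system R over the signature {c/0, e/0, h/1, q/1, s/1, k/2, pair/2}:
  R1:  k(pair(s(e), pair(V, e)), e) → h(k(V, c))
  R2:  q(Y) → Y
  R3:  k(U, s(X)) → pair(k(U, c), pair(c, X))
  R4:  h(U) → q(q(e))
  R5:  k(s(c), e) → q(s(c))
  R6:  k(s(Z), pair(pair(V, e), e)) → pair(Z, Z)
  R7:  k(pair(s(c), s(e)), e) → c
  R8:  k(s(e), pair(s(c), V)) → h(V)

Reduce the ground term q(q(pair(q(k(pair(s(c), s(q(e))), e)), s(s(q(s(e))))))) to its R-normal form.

1. q(q(pair(q(k(pair(s(c), s(q(e))), e)), s(s(q(s(e)))))))  →  q(pair(q(k(pair(s(c), s(q(e))), e)), s(s(q(s(e))))))   [R2 at ε]
2. q(pair(q(k(pair(s(c), s(q(e))), e)), s(s(q(s(e))))))  →  pair(q(k(pair(s(c), s(q(e))), e)), s(s(q(s(e)))))   [R2 at ε]
3. pair(q(k(pair(s(c), s(q(e))), e)), s(s(q(s(e)))))  →  pair(k(pair(s(c), s(q(e))), e), s(s(q(s(e)))))   [R2 at 1]
4. pair(k(pair(s(c), s(q(e))), e), s(s(q(s(e)))))  →  pair(k(pair(s(c), s(e)), e), s(s(q(s(e)))))   [R2 at 1.1.2.1]
5. pair(k(pair(s(c), s(e)), e), s(s(q(s(e)))))  →  pair(c, s(s(q(s(e)))))   [R7 at 1]
6. pair(c, s(s(q(s(e)))))  →  pair(c, s(s(s(e))))   [R2 at 2.1.1]

pair(c, s(s(s(e))))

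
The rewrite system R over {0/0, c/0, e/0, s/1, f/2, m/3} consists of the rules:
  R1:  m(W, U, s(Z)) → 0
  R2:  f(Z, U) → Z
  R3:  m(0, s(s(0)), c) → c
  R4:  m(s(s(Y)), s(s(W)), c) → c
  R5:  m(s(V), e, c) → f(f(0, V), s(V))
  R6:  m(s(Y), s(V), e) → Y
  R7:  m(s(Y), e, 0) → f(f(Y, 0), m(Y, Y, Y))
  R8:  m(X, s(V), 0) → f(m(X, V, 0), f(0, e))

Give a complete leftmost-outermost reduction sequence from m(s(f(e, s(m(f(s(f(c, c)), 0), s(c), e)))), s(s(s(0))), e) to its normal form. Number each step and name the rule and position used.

1. m(s(f(e, s(m(f(s(f(c, c)), 0), s(c), e)))), s(s(s(0))), e)  →  f(e, s(m(f(s(f(c, c)), 0), s(c), e)))   [R6 at ε]
2. f(e, s(m(f(s(f(c, c)), 0), s(c), e)))  →  e   [R2 at ε]

e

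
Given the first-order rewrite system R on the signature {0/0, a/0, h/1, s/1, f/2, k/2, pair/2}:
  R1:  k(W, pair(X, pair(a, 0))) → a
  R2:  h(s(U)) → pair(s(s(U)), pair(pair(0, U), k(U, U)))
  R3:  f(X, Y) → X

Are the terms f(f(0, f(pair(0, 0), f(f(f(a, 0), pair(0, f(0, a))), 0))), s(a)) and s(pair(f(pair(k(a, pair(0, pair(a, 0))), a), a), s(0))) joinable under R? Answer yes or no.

no — NF(t₁) = 0, NF(t₂) = s(pair(pair(a, a), s(0)))

Reduce t₁ = f(f(0, f(pair(0, 0), f(f(f(a, 0), pair(0, f(0, a))), 0))), s(a)):
1. f(f(0, f(pair(0, 0), f(f(f(a, 0), pair(0, f(0, a))), 0))), s(a))  →  f(0, f(pair(0, 0), f(f(f(a, 0), pair(0, f(0, a))), 0)))   [R3 at ε]
2. f(0, f(pair(0, 0), f(f(f(a, 0), pair(0, f(0, a))), 0)))  →  0   [R3 at ε]

Reduce t₂ = s(pair(f(pair(k(a, pair(0, pair(a, 0))), a), a), s(0))):
1. s(pair(f(pair(k(a, pair(0, pair(a, 0))), a), a), s(0)))  →  s(pair(pair(k(a, pair(0, pair(a, 0))), a), s(0)))   [R3 at 1.1]
2. s(pair(pair(k(a, pair(0, pair(a, 0))), a), s(0)))  →  s(pair(pair(a, a), s(0)))   [R1 at 1.1.1]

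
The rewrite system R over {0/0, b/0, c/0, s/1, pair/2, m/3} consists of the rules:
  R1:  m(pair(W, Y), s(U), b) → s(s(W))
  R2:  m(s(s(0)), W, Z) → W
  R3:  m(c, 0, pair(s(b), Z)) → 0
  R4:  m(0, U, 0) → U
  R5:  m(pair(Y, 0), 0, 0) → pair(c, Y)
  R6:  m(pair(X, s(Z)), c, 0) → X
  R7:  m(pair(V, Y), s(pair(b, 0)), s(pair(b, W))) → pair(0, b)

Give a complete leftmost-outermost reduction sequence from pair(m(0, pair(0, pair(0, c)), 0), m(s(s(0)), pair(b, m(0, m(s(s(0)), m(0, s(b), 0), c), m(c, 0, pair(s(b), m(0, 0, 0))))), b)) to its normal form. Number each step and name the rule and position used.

1. pair(m(0, pair(0, pair(0, c)), 0), m(s(s(0)), pair(b, m(0, m(s(s(0)), m(0, s(b), 0), c), m(c, 0, pair(s(b), m(0, 0, 0))))), b))  →  pair(pair(0, pair(0, c)), m(s(s(0)), pair(b, m(0, m(s(s(0)), m(0, s(b), 0), c), m(c, 0, pair(s(b), m(0, 0, 0))))), b))   [R4 at 1]
2. pair(pair(0, pair(0, c)), m(s(s(0)), pair(b, m(0, m(s(s(0)), m(0, s(b), 0), c), m(c, 0, pair(s(b), m(0, 0, 0))))), b))  →  pair(pair(0, pair(0, c)), pair(b, m(0, m(s(s(0)), m(0, s(b), 0), c), m(c, 0, pair(s(b), m(0, 0, 0))))))   [R2 at 2]
3. pair(pair(0, pair(0, c)), pair(b, m(0, m(s(s(0)), m(0, s(b), 0), c), m(c, 0, pair(s(b), m(0, 0, 0))))))  →  pair(pair(0, pair(0, c)), pair(b, m(0, m(0, s(b), 0), m(c, 0, pair(s(b), m(0, 0, 0))))))   [R2 at 2.2.2]
4. pair(pair(0, pair(0, c)), pair(b, m(0, m(0, s(b), 0), m(c, 0, pair(s(b), m(0, 0, 0))))))  →  pair(pair(0, pair(0, c)), pair(b, m(0, s(b), m(c, 0, pair(s(b), m(0, 0, 0))))))   [R4 at 2.2.2]
5. pair(pair(0, pair(0, c)), pair(b, m(0, s(b), m(c, 0, pair(s(b), m(0, 0, 0))))))  →  pair(pair(0, pair(0, c)), pair(b, m(0, s(b), 0)))   [R3 at 2.2.3]
6. pair(pair(0, pair(0, c)), pair(b, m(0, s(b), 0)))  →  pair(pair(0, pair(0, c)), pair(b, s(b)))   [R4 at 2.2]

pair(pair(0, pair(0, c)), pair(b, s(b)))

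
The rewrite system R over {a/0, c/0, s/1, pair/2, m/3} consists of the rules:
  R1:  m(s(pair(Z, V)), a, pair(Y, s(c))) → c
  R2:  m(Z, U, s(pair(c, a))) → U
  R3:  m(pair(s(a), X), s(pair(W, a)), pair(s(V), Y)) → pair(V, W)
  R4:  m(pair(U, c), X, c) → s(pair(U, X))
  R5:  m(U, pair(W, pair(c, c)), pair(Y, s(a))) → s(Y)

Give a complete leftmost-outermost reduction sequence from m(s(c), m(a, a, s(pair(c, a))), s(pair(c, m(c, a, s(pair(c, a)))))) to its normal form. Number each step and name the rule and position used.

a

1. m(s(c), m(a, a, s(pair(c, a))), s(pair(c, m(c, a, s(pair(c, a))))))  →  m(s(c), a, s(pair(c, m(c, a, s(pair(c, a))))))   [R2 at 2]
2. m(s(c), a, s(pair(c, m(c, a, s(pair(c, a))))))  →  m(s(c), a, s(pair(c, a)))   [R2 at 3.1.2]
3. m(s(c), a, s(pair(c, a)))  →  a   [R2 at ε]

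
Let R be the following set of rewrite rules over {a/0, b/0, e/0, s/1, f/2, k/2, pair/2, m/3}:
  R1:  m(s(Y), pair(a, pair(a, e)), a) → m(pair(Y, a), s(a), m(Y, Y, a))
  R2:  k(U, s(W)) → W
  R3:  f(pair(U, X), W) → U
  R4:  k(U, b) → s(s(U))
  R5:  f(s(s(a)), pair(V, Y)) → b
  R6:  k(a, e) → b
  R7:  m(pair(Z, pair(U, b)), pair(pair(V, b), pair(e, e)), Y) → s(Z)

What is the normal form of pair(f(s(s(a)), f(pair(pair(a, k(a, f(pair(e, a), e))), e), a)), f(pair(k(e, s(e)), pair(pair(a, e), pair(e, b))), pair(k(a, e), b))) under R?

1. pair(f(s(s(a)), f(pair(pair(a, k(a, f(pair(e, a), e))), e), a)), f(pair(k(e, s(e)), pair(pair(a, e), pair(e, b))), pair(k(a, e), b)))  →  pair(f(s(s(a)), pair(a, k(a, f(pair(e, a), e)))), f(pair(k(e, s(e)), pair(pair(a, e), pair(e, b))), pair(k(a, e), b)))   [R3 at 1.2]
2. pair(f(s(s(a)), pair(a, k(a, f(pair(e, a), e)))), f(pair(k(e, s(e)), pair(pair(a, e), pair(e, b))), pair(k(a, e), b)))  →  pair(b, f(pair(k(e, s(e)), pair(pair(a, e), pair(e, b))), pair(k(a, e), b)))   [R5 at 1]
3. pair(b, f(pair(k(e, s(e)), pair(pair(a, e), pair(e, b))), pair(k(a, e), b)))  →  pair(b, k(e, s(e)))   [R3 at 2]
4. pair(b, k(e, s(e)))  →  pair(b, e)   [R2 at 2]

pair(b, e)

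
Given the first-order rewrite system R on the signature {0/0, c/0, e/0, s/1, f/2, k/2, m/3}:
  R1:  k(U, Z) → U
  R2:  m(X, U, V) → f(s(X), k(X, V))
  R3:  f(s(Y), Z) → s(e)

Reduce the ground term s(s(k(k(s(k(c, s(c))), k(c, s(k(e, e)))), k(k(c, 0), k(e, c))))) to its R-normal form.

1. s(s(k(k(s(k(c, s(c))), k(c, s(k(e, e)))), k(k(c, 0), k(e, c)))))  →  s(s(k(s(k(c, s(c))), k(c, s(k(e, e))))))   [R1 at 1.1]
2. s(s(k(s(k(c, s(c))), k(c, s(k(e, e))))))  →  s(s(s(k(c, s(c)))))   [R1 at 1.1]
3. s(s(s(k(c, s(c)))))  →  s(s(s(c)))   [R1 at 1.1.1]

s(s(s(c)))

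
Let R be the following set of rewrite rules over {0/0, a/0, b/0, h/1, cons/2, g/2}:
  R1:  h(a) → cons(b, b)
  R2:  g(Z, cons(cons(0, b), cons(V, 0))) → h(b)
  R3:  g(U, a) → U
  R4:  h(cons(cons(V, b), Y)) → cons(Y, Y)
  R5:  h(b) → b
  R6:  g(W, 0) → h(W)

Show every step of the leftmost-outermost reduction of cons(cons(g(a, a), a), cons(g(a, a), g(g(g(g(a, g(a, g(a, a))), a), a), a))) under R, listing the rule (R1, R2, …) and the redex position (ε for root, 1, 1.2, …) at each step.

cons(cons(a, a), cons(a, a))

1. cons(cons(g(a, a), a), cons(g(a, a), g(g(g(g(a, g(a, g(a, a))), a), a), a)))  →  cons(cons(a, a), cons(g(a, a), g(g(g(g(a, g(a, g(a, a))), a), a), a)))   [R3 at 1.1]
2. cons(cons(a, a), cons(g(a, a), g(g(g(g(a, g(a, g(a, a))), a), a), a)))  →  cons(cons(a, a), cons(a, g(g(g(g(a, g(a, g(a, a))), a), a), a)))   [R3 at 2.1]
3. cons(cons(a, a), cons(a, g(g(g(g(a, g(a, g(a, a))), a), a), a)))  →  cons(cons(a, a), cons(a, g(g(g(a, g(a, g(a, a))), a), a)))   [R3 at 2.2]
4. cons(cons(a, a), cons(a, g(g(g(a, g(a, g(a, a))), a), a)))  →  cons(cons(a, a), cons(a, g(g(a, g(a, g(a, a))), a)))   [R3 at 2.2]
5. cons(cons(a, a), cons(a, g(g(a, g(a, g(a, a))), a)))  →  cons(cons(a, a), cons(a, g(a, g(a, g(a, a)))))   [R3 at 2.2]
6. cons(cons(a, a), cons(a, g(a, g(a, g(a, a)))))  →  cons(cons(a, a), cons(a, g(a, g(a, a))))   [R3 at 2.2.2.2]
7. cons(cons(a, a), cons(a, g(a, g(a, a))))  →  cons(cons(a, a), cons(a, g(a, a)))   [R3 at 2.2.2]
8. cons(cons(a, a), cons(a, g(a, a)))  →  cons(cons(a, a), cons(a, a))   [R3 at 2.2]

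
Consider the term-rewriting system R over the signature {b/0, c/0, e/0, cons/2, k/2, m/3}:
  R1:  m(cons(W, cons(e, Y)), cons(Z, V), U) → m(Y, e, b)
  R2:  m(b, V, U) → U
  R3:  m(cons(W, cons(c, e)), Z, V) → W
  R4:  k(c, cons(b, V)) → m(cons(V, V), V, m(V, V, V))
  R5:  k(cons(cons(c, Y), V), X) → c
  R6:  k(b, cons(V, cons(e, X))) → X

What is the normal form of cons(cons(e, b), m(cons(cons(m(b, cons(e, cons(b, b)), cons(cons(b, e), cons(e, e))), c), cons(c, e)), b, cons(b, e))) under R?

1. cons(cons(e, b), m(cons(cons(m(b, cons(e, cons(b, b)), cons(cons(b, e), cons(e, e))), c), cons(c, e)), b, cons(b, e)))  →  cons(cons(e, b), cons(m(b, cons(e, cons(b, b)), cons(cons(b, e), cons(e, e))), c))   [R3 at 2]
2. cons(cons(e, b), cons(m(b, cons(e, cons(b, b)), cons(cons(b, e), cons(e, e))), c))  →  cons(cons(e, b), cons(cons(cons(b, e), cons(e, e)), c))   [R2 at 2.1]

cons(cons(e, b), cons(cons(cons(b, e), cons(e, e)), c))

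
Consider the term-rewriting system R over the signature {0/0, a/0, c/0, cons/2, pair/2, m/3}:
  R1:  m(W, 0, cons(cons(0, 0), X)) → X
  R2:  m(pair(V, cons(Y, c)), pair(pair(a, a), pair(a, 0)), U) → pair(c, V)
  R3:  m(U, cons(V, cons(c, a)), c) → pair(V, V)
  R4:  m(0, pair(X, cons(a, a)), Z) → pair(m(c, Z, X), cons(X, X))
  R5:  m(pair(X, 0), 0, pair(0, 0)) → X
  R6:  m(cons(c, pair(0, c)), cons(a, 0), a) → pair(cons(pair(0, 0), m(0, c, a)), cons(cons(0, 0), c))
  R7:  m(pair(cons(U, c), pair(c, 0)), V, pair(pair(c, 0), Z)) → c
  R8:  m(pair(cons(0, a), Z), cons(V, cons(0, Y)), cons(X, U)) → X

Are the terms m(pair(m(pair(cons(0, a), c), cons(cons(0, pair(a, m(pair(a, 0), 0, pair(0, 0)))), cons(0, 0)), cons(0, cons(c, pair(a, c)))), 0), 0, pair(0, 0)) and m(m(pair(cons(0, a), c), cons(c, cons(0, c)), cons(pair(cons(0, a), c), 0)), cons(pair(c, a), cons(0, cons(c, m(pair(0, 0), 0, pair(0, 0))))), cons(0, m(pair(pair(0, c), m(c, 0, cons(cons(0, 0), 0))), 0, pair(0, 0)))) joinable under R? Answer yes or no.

yes — NF(t₁) = 0, NF(t₂) = 0

Reduce t₁ = m(pair(m(pair(cons(0, a), c), cons(cons(0, pair(a, m(pair(a, 0), 0, pair(0, 0)))), cons(0, 0)), cons(0, cons(c, pair(a, c)))), 0), 0, pair(0, 0)):
1. m(pair(m(pair(cons(0, a), c), cons(cons(0, pair(a, m(pair(a, 0), 0, pair(0, 0)))), cons(0, 0)), cons(0, cons(c, pair(a, c)))), 0), 0, pair(0, 0))  →  m(pair(cons(0, a), c), cons(cons(0, pair(a, m(pair(a, 0), 0, pair(0, 0)))), cons(0, 0)), cons(0, cons(c, pair(a, c))))   [R5 at ε]
2. m(pair(cons(0, a), c), cons(cons(0, pair(a, m(pair(a, 0), 0, pair(0, 0)))), cons(0, 0)), cons(0, cons(c, pair(a, c))))  →  0   [R8 at ε]

Reduce t₂ = m(m(pair(cons(0, a), c), cons(c, cons(0, c)), cons(pair(cons(0, a), c), 0)), cons(pair(c, a), cons(0, cons(c, m(pair(0, 0), 0, pair(0, 0))))), cons(0, m(pair(pair(0, c), m(c, 0, cons(cons(0, 0), 0))), 0, pair(0, 0)))):
1. m(m(pair(cons(0, a), c), cons(c, cons(0, c)), cons(pair(cons(0, a), c), 0)), cons(pair(c, a), cons(0, cons(c, m(pair(0, 0), 0, pair(0, 0))))), cons(0, m(pair(pair(0, c), m(c, 0, cons(cons(0, 0), 0))), 0, pair(0, 0))))  →  m(pair(cons(0, a), c), cons(pair(c, a), cons(0, cons(c, m(pair(0, 0), 0, pair(0, 0))))), cons(0, m(pair(pair(0, c), m(c, 0, cons(cons(0, 0), 0))), 0, pair(0, 0))))   [R8 at 1]
2. m(pair(cons(0, a), c), cons(pair(c, a), cons(0, cons(c, m(pair(0, 0), 0, pair(0, 0))))), cons(0, m(pair(pair(0, c), m(c, 0, cons(cons(0, 0), 0))), 0, pair(0, 0))))  →  0   [R8 at ε]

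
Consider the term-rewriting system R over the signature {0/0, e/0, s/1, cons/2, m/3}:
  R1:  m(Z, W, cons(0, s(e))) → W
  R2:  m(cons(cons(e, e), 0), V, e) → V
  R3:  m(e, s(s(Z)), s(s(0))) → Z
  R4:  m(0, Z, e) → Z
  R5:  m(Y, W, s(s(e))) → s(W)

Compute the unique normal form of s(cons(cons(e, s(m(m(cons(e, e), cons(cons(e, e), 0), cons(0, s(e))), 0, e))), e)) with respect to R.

1. s(cons(cons(e, s(m(m(cons(e, e), cons(cons(e, e), 0), cons(0, s(e))), 0, e))), e))  →  s(cons(cons(e, s(m(cons(cons(e, e), 0), 0, e))), e))   [R1 at 1.1.2.1.1]
2. s(cons(cons(e, s(m(cons(cons(e, e), 0), 0, e))), e))  →  s(cons(cons(e, s(0)), e))   [R2 at 1.1.2.1]

s(cons(cons(e, s(0)), e))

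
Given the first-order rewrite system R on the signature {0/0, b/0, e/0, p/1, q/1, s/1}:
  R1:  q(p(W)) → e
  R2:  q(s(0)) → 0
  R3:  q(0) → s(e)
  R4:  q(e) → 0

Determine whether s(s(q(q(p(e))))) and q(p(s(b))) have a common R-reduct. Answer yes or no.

Reduce t₁ = s(s(q(q(p(e))))):
1. s(s(q(q(p(e)))))  →  s(s(q(e)))   [R1 at 1.1.1]
2. s(s(q(e)))  →  s(s(0))   [R4 at 1.1]

Reduce t₂ = q(p(s(b))):
1. q(p(s(b)))  →  e   [R1 at ε]

no — NF(t₁) = s(s(0)), NF(t₂) = e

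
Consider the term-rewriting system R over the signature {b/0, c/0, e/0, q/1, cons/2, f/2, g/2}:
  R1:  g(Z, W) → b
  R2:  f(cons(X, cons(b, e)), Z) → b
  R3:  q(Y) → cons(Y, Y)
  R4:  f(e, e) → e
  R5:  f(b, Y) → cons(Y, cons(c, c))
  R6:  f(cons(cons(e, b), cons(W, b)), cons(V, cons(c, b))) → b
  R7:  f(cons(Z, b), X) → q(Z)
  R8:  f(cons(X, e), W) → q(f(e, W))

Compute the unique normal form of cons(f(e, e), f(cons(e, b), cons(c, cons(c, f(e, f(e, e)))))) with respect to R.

cons(e, cons(e, e))

1. cons(f(e, e), f(cons(e, b), cons(c, cons(c, f(e, f(e, e))))))  →  cons(e, f(cons(e, b), cons(c, cons(c, f(e, f(e, e))))))   [R4 at 1]
2. cons(e, f(cons(e, b), cons(c, cons(c, f(e, f(e, e))))))  →  cons(e, q(e))   [R7 at 2]
3. cons(e, q(e))  →  cons(e, cons(e, e))   [R3 at 2]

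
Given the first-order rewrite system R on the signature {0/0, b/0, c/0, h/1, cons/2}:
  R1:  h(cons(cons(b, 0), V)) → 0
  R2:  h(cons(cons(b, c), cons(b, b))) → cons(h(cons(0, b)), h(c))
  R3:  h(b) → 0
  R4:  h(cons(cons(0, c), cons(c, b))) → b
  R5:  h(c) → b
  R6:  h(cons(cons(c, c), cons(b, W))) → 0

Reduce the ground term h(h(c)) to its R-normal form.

0

1. h(h(c))  →  h(b)   [R5 at 1]
2. h(b)  →  0   [R3 at ε]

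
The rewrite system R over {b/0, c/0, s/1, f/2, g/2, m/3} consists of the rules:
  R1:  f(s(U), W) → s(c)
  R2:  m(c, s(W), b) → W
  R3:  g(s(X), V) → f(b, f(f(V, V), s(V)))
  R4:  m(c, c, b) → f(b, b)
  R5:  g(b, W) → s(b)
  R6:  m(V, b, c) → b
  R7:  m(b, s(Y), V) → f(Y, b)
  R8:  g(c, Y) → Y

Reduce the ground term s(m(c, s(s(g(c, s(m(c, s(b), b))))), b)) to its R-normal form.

1. s(m(c, s(s(g(c, s(m(c, s(b), b))))), b))  →  s(s(g(c, s(m(c, s(b), b)))))   [R2 at 1]
2. s(s(g(c, s(m(c, s(b), b)))))  →  s(s(s(m(c, s(b), b))))   [R8 at 1.1]
3. s(s(s(m(c, s(b), b))))  →  s(s(s(b)))   [R2 at 1.1.1]

s(s(s(b)))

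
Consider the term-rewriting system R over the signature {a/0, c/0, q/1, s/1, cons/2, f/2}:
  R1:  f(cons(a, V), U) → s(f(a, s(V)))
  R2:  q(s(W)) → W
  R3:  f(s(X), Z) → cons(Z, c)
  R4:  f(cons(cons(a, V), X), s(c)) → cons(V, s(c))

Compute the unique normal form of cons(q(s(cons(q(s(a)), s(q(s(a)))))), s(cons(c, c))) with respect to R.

1. cons(q(s(cons(q(s(a)), s(q(s(a)))))), s(cons(c, c)))  →  cons(cons(q(s(a)), s(q(s(a)))), s(cons(c, c)))   [R2 at 1]
2. cons(cons(q(s(a)), s(q(s(a)))), s(cons(c, c)))  →  cons(cons(a, s(q(s(a)))), s(cons(c, c)))   [R2 at 1.1]
3. cons(cons(a, s(q(s(a)))), s(cons(c, c)))  →  cons(cons(a, s(a)), s(cons(c, c)))   [R2 at 1.2.1]

cons(cons(a, s(a)), s(cons(c, c)))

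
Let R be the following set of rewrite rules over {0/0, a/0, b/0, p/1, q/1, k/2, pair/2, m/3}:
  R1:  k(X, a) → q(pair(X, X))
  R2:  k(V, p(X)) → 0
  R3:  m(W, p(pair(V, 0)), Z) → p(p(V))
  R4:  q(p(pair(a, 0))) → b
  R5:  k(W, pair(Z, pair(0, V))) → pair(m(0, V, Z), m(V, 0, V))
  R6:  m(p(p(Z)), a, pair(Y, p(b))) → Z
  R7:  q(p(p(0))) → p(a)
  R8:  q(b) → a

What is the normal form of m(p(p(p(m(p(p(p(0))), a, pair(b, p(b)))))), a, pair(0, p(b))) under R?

1. m(p(p(p(m(p(p(p(0))), a, pair(b, p(b)))))), a, pair(0, p(b)))  →  p(m(p(p(p(0))), a, pair(b, p(b))))   [R6 at ε]
2. p(m(p(p(p(0))), a, pair(b, p(b))))  →  p(p(0))   [R6 at 1]

p(p(0))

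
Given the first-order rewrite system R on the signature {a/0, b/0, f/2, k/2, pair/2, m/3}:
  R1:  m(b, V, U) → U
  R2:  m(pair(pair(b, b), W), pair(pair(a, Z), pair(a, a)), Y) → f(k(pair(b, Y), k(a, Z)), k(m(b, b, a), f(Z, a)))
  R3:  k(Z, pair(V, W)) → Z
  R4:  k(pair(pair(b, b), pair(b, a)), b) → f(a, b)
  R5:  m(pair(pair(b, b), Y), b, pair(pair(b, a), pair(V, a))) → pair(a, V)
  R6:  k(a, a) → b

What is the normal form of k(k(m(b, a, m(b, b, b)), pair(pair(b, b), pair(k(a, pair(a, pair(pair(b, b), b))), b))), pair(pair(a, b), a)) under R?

b

1. k(k(m(b, a, m(b, b, b)), pair(pair(b, b), pair(k(a, pair(a, pair(pair(b, b), b))), b))), pair(pair(a, b), a))  →  k(m(b, a, m(b, b, b)), pair(pair(b, b), pair(k(a, pair(a, pair(pair(b, b), b))), b)))   [R3 at ε]
2. k(m(b, a, m(b, b, b)), pair(pair(b, b), pair(k(a, pair(a, pair(pair(b, b), b))), b)))  →  m(b, a, m(b, b, b))   [R3 at ε]
3. m(b, a, m(b, b, b))  →  m(b, b, b)   [R1 at ε]
4. m(b, b, b)  →  b   [R1 at ε]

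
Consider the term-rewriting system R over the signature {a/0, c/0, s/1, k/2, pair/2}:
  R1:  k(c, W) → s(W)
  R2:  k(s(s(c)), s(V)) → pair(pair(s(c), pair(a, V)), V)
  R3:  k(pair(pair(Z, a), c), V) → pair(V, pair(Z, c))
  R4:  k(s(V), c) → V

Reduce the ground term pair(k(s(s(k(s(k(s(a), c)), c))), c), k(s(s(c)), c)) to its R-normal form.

1. pair(k(s(s(k(s(k(s(a), c)), c))), c), k(s(s(c)), c))  →  pair(s(k(s(k(s(a), c)), c)), k(s(s(c)), c))   [R4 at 1]
2. pair(s(k(s(k(s(a), c)), c)), k(s(s(c)), c))  →  pair(s(k(s(a), c)), k(s(s(c)), c))   [R4 at 1.1]
3. pair(s(k(s(a), c)), k(s(s(c)), c))  →  pair(s(a), k(s(s(c)), c))   [R4 at 1.1]
4. pair(s(a), k(s(s(c)), c))  →  pair(s(a), s(c))   [R4 at 2]

pair(s(a), s(c))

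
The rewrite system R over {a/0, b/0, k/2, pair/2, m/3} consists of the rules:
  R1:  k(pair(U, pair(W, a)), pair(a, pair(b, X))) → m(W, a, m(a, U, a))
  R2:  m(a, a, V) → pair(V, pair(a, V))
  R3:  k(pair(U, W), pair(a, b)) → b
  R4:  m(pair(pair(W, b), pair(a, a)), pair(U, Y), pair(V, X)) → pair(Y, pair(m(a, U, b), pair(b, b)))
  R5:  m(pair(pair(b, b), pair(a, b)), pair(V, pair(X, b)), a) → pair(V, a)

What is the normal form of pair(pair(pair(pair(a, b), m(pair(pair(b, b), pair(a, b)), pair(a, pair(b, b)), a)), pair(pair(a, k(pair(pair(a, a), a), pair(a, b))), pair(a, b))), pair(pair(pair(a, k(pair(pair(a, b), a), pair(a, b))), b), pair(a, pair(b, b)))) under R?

1. pair(pair(pair(pair(a, b), m(pair(pair(b, b), pair(a, b)), pair(a, pair(b, b)), a)), pair(pair(a, k(pair(pair(a, a), a), pair(a, b))), pair(a, b))), pair(pair(pair(a, k(pair(pair(a, b), a), pair(a, b))), b), pair(a, pair(b, b))))  →  pair(pair(pair(pair(a, b), pair(a, a)), pair(pair(a, k(pair(pair(a, a), a), pair(a, b))), pair(a, b))), pair(pair(pair(a, k(pair(pair(a, b), a), pair(a, b))), b), pair(a, pair(b, b))))   [R5 at 1.1.2]
2. pair(pair(pair(pair(a, b), pair(a, a)), pair(pair(a, k(pair(pair(a, a), a), pair(a, b))), pair(a, b))), pair(pair(pair(a, k(pair(pair(a, b), a), pair(a, b))), b), pair(a, pair(b, b))))  →  pair(pair(pair(pair(a, b), pair(a, a)), pair(pair(a, b), pair(a, b))), pair(pair(pair(a, k(pair(pair(a, b), a), pair(a, b))), b), pair(a, pair(b, b))))   [R3 at 1.2.1.2]
3. pair(pair(pair(pair(a, b), pair(a, a)), pair(pair(a, b), pair(a, b))), pair(pair(pair(a, k(pair(pair(a, b), a), pair(a, b))), b), pair(a, pair(b, b))))  →  pair(pair(pair(pair(a, b), pair(a, a)), pair(pair(a, b), pair(a, b))), pair(pair(pair(a, b), b), pair(a, pair(b, b))))   [R3 at 2.1.1.2]

pair(pair(pair(pair(a, b), pair(a, a)), pair(pair(a, b), pair(a, b))), pair(pair(pair(a, b), b), pair(a, pair(b, b))))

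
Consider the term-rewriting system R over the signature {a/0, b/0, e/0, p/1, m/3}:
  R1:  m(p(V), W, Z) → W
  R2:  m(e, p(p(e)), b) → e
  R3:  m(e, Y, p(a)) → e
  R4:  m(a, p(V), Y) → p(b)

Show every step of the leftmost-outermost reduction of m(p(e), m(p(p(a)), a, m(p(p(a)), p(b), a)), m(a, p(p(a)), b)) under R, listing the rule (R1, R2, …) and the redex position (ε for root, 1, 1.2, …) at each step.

a

1. m(p(e), m(p(p(a)), a, m(p(p(a)), p(b), a)), m(a, p(p(a)), b))  →  m(p(p(a)), a, m(p(p(a)), p(b), a))   [R1 at ε]
2. m(p(p(a)), a, m(p(p(a)), p(b), a))  →  a   [R1 at ε]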